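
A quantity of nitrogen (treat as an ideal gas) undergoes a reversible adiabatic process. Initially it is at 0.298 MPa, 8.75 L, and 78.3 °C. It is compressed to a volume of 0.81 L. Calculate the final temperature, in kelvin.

For a reversible adiabat TV^(γ−1) is constant, so T₂ = T₁ (V₁/V₂)^(γ−1).
γ = 7/5 for a diatomic ideal gas.
T₁ = 78.3 °C = 351.4 K.
T₂ = 351.4 × (8.75/0.81)^(2/5) = 910.5 K.

T₂ ≈ 910 K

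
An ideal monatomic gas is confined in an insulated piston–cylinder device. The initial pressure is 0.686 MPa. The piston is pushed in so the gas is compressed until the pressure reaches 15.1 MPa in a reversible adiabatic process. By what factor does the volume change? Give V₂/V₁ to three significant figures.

V₂/V₁ ≈ 0.156

From PV^γ = const, V₂/V₁ = (P₁/P₂)^(1/γ).
For a monatomic ideal gas γ = 5/3.
V₂/V₁ = (0.686/15.1)^(3/5) = 0.1565.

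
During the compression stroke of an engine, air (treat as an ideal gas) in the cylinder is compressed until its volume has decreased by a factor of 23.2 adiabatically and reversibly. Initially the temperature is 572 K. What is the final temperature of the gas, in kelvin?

Adiabatic: T₁V₁^(γ−1) = T₂V₂^(γ−1) ⇒ T₂ = T₁ (V₁/V₂)^(γ−1).
For a diatomic ideal gas γ = 7/5, so γ−1 = 2/5.
T₂ = 572 × 23.2^(2/5) = 2012 K.

T₂ ≈ 2010 K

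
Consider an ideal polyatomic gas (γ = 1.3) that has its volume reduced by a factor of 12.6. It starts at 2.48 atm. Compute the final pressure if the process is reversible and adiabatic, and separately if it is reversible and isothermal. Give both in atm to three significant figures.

Isothermal: P₂ = P₁(V₁/V₂) = 2.48×12.6 = 31.25 atm.
Adiabatic: P₂ = P₁(V₁/V₂)^γ = 2.48×12.6^(1.3) = 66.82 atm.

adiabatic: 66.8 atm; isothermal: 31.2 atm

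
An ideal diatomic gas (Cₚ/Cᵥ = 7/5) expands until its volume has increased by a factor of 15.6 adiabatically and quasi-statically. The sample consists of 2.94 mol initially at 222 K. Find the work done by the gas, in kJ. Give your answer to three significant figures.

W ≈ 9.05 kJ

Adiabatic: T₁V₁^(γ−1) = T₂V₂^(γ−1) ⇒ T₂ = T₁ (V₁/V₂)^(γ−1).
T₂ = 222 × (1/15.6)^(2/5) = 73.98 K.
Q = 0, so ΔU = W_on_gas = nCᵥΔT with Cᵥ = R/(γ−1) = 20.79 J/(mol·K).
ΔU = 2.94 × 20.79 × (73.98 − 222) = -9045 J.
Work done by the gas = −ΔU = 9045 J.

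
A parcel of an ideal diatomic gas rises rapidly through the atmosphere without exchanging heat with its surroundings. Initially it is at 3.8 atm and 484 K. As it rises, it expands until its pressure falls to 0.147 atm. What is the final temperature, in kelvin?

Adiabatic: T₂/T₁ = (P₂/P₁)^((γ−1)/γ).
For a diatomic ideal gas γ = 7/5, so (γ−1)/γ = 2/7.
T₂ = 484 × (0.147/3.8)^(2/7) = 191.1 K.

T₂ ≈ 191 K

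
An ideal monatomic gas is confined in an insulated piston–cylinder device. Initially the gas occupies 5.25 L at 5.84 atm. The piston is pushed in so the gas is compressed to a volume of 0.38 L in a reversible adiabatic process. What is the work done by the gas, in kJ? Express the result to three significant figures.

W ≈ -22.2 kJ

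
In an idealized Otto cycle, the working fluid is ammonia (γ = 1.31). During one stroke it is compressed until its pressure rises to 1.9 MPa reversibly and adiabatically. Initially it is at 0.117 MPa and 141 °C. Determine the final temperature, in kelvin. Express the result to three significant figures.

Along an adiabat T P^((1−γ)/γ) is constant, so T₂ = T₁ (P₂/P₁)^((γ−1)/γ).
T₁ = 141 °C = 414.1 K.
T₂ = 414.1 × (1.9/0.117)^(0.237) = 801 K.

T₂ ≈ 801 K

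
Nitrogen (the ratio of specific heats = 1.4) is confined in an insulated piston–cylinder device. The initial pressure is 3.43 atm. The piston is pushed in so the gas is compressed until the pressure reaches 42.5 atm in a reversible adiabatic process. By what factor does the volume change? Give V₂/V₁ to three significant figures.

From PV^γ = const, V₂/V₁ = (P₁/P₂)^(1/γ).
V₂/V₁ = (3.43/42.5)^(0.714) = 0.1657.

V₂/V₁ ≈ 0.166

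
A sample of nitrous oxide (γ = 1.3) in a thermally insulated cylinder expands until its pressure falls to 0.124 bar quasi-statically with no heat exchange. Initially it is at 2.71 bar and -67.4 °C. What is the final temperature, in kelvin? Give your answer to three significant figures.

T₂ ≈ 101 K

Adiabatic: T₂/T₁ = (P₂/P₁)^((γ−1)/γ).
T₁ = -67.4 °C = 205.7 K.
T₂ = 205.7 × (0.124/2.71)^(0.231) = 101 K.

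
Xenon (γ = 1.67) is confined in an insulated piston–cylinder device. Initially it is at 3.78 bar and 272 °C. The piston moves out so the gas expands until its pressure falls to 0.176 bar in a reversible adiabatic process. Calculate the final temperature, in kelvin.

Along an adiabat T P^((1−γ)/γ) is constant, so T₂ = T₁ (P₂/P₁)^((γ−1)/γ).
T₁ = 272 °C = 545.1 K.
T₂ = 545.1 × (0.176/3.78)^(0.401) = 159.3 K.

T₂ ≈ 159 K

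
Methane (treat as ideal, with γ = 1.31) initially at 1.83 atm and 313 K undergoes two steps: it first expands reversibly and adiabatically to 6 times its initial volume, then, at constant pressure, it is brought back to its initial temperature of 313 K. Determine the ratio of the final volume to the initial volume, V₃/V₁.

V₃/V₁ ≈ 10.5

Adiabatic step: V₂/V₁ = 6; T₂ = T₁·(1/6)^(0.31) = 179.6 K.
Isobaric step: V₃/V₂ = T₃/T₂ = 313/179.6.
V₃/V₁ = (V₂/V₁)(V₃/V₂) = 6 × (313/179.6) = 10.46.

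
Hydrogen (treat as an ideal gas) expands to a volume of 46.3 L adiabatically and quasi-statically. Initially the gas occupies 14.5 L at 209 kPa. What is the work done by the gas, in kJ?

W ≈ 2.81 kJ

γ = 7/5 for a diatomic ideal gas.
P₂ = P₁(V₁/V₂)^γ = 209×(14.5/46.3)^(7/5) = 41.14 kPa.
For a reversible adiabat, W_by_gas = (P₁V₁ − P₂V₂)/(γ−1).
W_by = (209000×0.0145 − 41140×0.0463) / (2/5) = 2814 J.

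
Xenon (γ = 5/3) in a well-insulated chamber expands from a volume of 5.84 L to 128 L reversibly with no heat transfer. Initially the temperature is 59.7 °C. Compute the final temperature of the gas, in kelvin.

T₂ ≈ 42.5 K

Adiabatic: T₁V₁^(γ−1) = T₂V₂^(γ−1) ⇒ T₂ = T₁ (V₁/V₂)^(γ−1).
T₁ = 59.7 °C = 332.8 K.
T₂ = 332.8 × (5.84/128)^(2/3) = 42.5 K.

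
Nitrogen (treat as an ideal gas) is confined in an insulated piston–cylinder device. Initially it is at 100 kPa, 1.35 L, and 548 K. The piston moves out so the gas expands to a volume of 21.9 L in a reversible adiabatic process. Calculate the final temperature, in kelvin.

T₂ ≈ 180 K

For a reversible adiabat TV^(γ−1) is constant, so T₂ = T₁ (V₁/V₂)^(γ−1).
γ = 7/5 for a diatomic ideal gas.
T₂ = 548 × (1.35/21.9)^(2/5) = 179.8 K.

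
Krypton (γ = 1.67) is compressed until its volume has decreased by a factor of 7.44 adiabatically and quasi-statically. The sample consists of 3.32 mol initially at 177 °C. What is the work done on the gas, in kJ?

Adiabatic: T₁V₁^(γ−1) = T₂V₂^(γ−1) ⇒ T₂ = T₁ (V₁/V₂)^(γ−1).
T₁ = 177 °C = 450.1 K.
T₂ = 450.1 × 7.44^(0.67) = 1727 K.
Q = 0, so ΔU = W_on_gas = nCᵥΔT with Cᵥ = R/(γ−1) = 12.41 J/(mol·K).
ΔU = 3.32 × 12.41 × (1727 − 450.1) = 52610 J.

W ≈ 52.6 kJ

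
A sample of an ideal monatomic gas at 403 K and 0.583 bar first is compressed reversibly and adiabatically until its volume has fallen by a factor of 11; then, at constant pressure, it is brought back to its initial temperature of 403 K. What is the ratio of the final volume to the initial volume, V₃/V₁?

For a monatomic ideal gas γ = 5/3.
Adiabatic step: V₂/V₁ = 0.09091; T₂ = T₁·11^(2/3) = 1993 K.
Isobaric step: V₃/V₂ = T₃/T₂ = 403/1993.
V₃/V₁ = (V₂/V₁)(V₃/V₂) = 0.09091 × (403/1993) = 0.01838.

V₃/V₁ ≈ 0.0184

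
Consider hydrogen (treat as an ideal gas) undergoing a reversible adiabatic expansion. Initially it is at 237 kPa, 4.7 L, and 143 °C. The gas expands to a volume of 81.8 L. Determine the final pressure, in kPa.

Adiabatic: P₁V₁^γ = P₂V₂^γ ⇒ P₂ = P₁ (V₁/V₂)^γ.
γ = 7/5 for a diatomic ideal gas.
P₂ = 237 × (4.7/81.8)^(7/5) = 4.343 kPa.

P₂ ≈ 4.34 kPa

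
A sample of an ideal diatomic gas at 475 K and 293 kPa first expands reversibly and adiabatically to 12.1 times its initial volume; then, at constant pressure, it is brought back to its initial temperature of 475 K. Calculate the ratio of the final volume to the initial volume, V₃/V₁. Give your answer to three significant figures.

V₃/V₁ ≈ 32.8

For a diatomic ideal gas γ = 7/5.
Adiabatic step: V₂/V₁ = 12.1; T₂ = T₁·(1/12.1)^(2/5) = 175.2 K.
Isobaric step: V₃/V₂ = T₃/T₂ = 475/175.2.
V₃/V₁ = (V₂/V₁)(V₃/V₂) = 12.1 × (475/175.2) = 32.8.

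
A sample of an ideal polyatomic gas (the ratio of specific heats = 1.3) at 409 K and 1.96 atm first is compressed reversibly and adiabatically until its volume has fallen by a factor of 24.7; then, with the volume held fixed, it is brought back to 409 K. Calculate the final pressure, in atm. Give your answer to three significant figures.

Adiabatic step (PV^γ = const): P₂ = 1.96×24.7^(1.3) = 126.7 atm; T₂ = 409×24.7^(0.3) = 1070 K.
Isochoric: P₃ = P₂(T₃/T₂) = 126.7 × (409/1070) = 48.41 atm.

P₃ ≈ 48.4 atm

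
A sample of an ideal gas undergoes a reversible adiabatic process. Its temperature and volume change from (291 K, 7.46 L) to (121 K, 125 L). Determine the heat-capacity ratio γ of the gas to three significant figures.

γ ≈ 1.31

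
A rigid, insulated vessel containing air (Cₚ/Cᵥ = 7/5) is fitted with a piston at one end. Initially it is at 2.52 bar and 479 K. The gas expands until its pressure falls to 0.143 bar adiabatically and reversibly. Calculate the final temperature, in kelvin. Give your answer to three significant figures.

T₂ ≈ 211 K

Along an adiabat T P^((1−γ)/γ) is constant, so T₂ = T₁ (P₂/P₁)^((γ−1)/γ).
T₂ = 479 × (0.143/2.52)^(2/7) = 211 K.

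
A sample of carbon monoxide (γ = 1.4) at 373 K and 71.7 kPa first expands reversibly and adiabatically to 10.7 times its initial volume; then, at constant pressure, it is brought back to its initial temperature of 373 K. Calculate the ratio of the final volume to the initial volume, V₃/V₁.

V₃/V₁ ≈ 27.6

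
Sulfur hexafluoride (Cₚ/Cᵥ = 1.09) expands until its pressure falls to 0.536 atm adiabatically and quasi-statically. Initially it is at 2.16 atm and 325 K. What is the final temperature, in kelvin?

T₂ ≈ 290 K

Adiabatic: T₂/T₁ = (P₂/P₁)^((γ−1)/γ).
T₂ = 325 × (0.536/2.16)^(0.0826) = 289.7 K.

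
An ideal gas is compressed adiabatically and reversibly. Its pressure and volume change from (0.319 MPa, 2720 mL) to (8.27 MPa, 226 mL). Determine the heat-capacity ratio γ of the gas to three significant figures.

γ ≈ 1.31

PV^γ = const ⇒ γ = ln(P₂/P₁) / ln(V₁/V₂).
γ = ln(8.27/0.319) / ln(2720/226) = 1.308.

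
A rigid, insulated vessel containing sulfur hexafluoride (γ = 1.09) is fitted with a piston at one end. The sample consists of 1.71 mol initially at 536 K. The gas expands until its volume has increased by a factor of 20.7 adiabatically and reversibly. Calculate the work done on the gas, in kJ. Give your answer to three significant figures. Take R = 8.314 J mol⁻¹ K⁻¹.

For a reversible adiabat TV^(γ−1) is constant, so T₂ = T₁ (V₁/V₂)^(γ−1).
T₂ = 536 × (1/20.7)^(0.09) = 408.1 K.
Q = 0, so ΔU = W_on_gas = nCᵥΔT with Cᵥ = R/(γ−1) = 92.38 J/(mol·K).
ΔU = 1.71 × 92.38 × (408.1 − 536) = -20210 J.

W ≈ -20.2 kJ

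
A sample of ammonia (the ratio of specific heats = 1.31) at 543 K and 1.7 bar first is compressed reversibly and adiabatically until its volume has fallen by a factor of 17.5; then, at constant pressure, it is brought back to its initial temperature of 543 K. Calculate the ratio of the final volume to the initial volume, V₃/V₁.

V₃/V₁ ≈ 0.0235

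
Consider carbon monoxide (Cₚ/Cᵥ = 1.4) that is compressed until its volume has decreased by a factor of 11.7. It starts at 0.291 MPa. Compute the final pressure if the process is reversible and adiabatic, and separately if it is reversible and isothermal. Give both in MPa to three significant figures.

Isothermal: P₂ = P₁(V₁/V₂) = 0.291×11.7 = 3.405 MPa.
Adiabatic: P₂ = P₁(V₁/V₂)^γ = 0.291×11.7^(1.4) = 9.107 MPa.

adiabatic: 9.11 MPa; isothermal: 3.40 MPa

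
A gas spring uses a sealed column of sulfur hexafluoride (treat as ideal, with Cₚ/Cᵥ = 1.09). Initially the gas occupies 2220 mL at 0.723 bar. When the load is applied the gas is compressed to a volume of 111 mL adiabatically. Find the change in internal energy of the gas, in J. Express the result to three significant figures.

P₂ = P₁(V₁/V₂)^γ = 0.723×(2220/111)^(1.09) = 18.93 bar.
For a reversible adiabat, W_by_gas = (P₁V₁ − P₂V₂)/(γ−1).
W_by = (72300×0.00222 − 1.893×10^6×0.000111) / (0.09) = -551.9 J.
Q = 0 ⇒ ΔU = −W_by = 551.9 J.

ΔU ≈ 552 J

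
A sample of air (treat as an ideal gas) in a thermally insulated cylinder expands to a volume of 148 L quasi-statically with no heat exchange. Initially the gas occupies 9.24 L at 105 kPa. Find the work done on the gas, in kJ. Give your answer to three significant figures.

W ≈ -1.63 kJ

γ = 7/5 for a diatomic ideal gas.
P₂ = P₁(V₁/V₂)^γ = 105×(9.24/148)^(7/5) = 2.162 kPa.
For a reversible adiabat, W_by_gas = (P₁V₁ − P₂V₂)/(γ−1).
W_by = (105000×0.00924 − 2162×0.148) / (2/5) = 1626 J.
W_on_gas = −W_by = -1626 J.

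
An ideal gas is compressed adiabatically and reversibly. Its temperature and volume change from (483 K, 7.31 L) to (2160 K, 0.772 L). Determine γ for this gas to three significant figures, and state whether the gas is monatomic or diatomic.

γ ≈ 1.67; monatomic

TV^(γ−1) = const ⇒ γ − 1 = ln(T₂/T₁) / ln(V₁/V₂).
γ = 1 + ln(2160/483) / ln(7.31/0.772) = 1.666.
γ ≈ 1.67 is close to 5/3, so the gas is monatomic.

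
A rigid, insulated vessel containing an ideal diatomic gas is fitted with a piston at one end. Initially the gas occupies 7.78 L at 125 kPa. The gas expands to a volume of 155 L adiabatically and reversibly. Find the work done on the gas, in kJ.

W ≈ -1.70 kJ

γ = 7/5 for a diatomic ideal gas.
P₂ = P₁(V₁/V₂)^γ = 125×(7.78/155)^(7/5) = 1.896 kPa.
For a reversible adiabat, W_by_gas = (P₁V₁ − P₂V₂)/(γ−1).
W_by = (125000×0.00778 − 1896×0.155) / (2/5) = 1697 J.
W_on_gas = −W_by = -1697 J.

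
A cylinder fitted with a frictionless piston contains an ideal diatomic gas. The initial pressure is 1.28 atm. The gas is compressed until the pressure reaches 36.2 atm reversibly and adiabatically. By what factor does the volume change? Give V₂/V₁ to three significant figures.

From PV^γ = const, V₂/V₁ = (P₁/P₂)^(1/γ).
For a diatomic ideal gas γ = 7/5.
V₂/V₁ = (1.28/36.2)^(5/7) = 0.09188.

V₂/V₁ ≈ 0.0919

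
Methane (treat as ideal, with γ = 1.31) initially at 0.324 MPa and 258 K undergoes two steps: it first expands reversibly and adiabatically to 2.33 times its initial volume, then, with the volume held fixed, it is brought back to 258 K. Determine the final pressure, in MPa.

P₃ ≈ 0.139 MPa

Adiabatic step (PV^γ = const): P₂ = 0.324×(1/2.33)^(1.31) = 0.107 MPa; T₂ = 258×(1/2.33)^(0.31) = 198.5 K.
Isochoric: P₃ = P₂(T₃/T₂) = 0.107 × (258/198.5) = 0.1391 MPa.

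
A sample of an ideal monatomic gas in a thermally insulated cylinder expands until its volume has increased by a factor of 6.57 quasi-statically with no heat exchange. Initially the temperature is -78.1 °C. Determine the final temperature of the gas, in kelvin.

For a reversible adiabat TV^(γ−1) is constant, so T₂ = T₁ (V₁/V₂)^(γ−1).
For a monatomic ideal gas γ = 5/3, so γ−1 = 2/3.
T₁ = -78.1 °C = 195 K.
T₂ = 195 × (1/6.57)^(2/3) = 55.6 K.

T₂ ≈ 55.6 K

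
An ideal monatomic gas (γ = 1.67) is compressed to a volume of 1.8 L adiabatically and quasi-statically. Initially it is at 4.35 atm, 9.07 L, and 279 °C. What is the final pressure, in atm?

P₂ ≈ 64.8 atm

Adiabatic: P₁V₁^γ = P₂V₂^γ ⇒ P₂ = P₁ (V₁/V₂)^γ.
P₂ = 4.35 × (9.07/1.8)^(1.67) = 64.77 atm.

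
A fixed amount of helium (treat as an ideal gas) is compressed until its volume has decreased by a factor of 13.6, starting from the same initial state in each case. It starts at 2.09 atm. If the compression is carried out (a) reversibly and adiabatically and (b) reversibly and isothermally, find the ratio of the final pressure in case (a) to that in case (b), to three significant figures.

P_adiabatic / P_isothermal ≈ 5.70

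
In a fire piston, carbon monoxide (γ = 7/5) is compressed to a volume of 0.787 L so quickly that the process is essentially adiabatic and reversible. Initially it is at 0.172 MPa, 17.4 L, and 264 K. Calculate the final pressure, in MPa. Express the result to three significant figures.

Adiabatic: P₁V₁^γ = P₂V₂^γ ⇒ P₂ = P₁ (V₁/V₂)^γ.
P₂ = 0.172 × (17.4/0.787)^(7/5) = 13.12 MPa.

P₂ ≈ 13.1 MPa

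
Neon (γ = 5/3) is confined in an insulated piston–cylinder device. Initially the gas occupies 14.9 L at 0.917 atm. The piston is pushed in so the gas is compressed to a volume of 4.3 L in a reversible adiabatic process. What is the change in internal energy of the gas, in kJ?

P₂ = P₁(V₁/V₂)^γ = 0.917×(14.9/4.3)^(5/3) = 7.276 atm.
For a reversible adiabat, W_by_gas = (P₁V₁ − P₂V₂)/(γ−1).
W_by = (92920×0.0149 − 737300×0.0043) / (2/3) = -2679 J.
Q = 0 ⇒ ΔU = −W_by = 2679 J.

ΔU ≈ 2.68 kJ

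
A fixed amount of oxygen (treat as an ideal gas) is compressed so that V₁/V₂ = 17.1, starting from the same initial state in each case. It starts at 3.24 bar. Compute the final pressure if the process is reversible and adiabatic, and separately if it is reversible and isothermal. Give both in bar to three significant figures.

adiabatic: 172 bar; isothermal: 55.4 bar

For a diatomic ideal gas γ = 7/5.
Isothermal: P₂ = P₁(V₁/V₂) = 3.24×17.1 = 55.4 bar.
Adiabatic: P₂ = P₁(V₁/V₂)^γ = 3.24×17.1^(7/5) = 172.5 bar.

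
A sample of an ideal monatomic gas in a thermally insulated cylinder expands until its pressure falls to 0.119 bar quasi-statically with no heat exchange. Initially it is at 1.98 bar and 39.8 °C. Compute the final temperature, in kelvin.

Adiabatic: T₂/T₁ = (P₂/P₁)^((γ−1)/γ).
For a monatomic ideal gas γ = 5/3, so (γ−1)/γ = 2/5.
T₁ = 39.8 °C = 312.9 K.
T₂ = 312.9 × (0.119/1.98)^(2/5) = 101.6 K.

T₂ ≈ 102 K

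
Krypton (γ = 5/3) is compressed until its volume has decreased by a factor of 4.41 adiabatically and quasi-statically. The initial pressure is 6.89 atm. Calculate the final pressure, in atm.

Since PV^γ is constant along a reversible adiabat, P₂ = P₁ (V₁/V₂)^γ.
P₂ = 6.89 × 4.41^(5/3) = 81.71 atm.

P₂ ≈ 81.7 atm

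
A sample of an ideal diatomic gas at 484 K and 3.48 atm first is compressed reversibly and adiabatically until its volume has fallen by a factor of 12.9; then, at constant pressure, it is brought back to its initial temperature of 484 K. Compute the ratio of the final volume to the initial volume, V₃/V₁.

For a diatomic ideal gas γ = 7/5.
Adiabatic step: V₂/V₁ = 0.07752; T₂ = T₁·12.9^(2/5) = 1346 K.
Isobaric step: V₃/V₂ = T₃/T₂ = 484/1346.
V₃/V₁ = (V₂/V₁)(V₃/V₂) = 0.07752 × (484/1346) = 0.02787.

V₃/V₁ ≈ 0.0279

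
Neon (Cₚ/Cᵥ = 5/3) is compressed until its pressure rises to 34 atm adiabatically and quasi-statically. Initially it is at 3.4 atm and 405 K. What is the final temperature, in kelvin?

Adiabatic: T₂/T₁ = (P₂/P₁)^((γ−1)/γ).
T₂ = 405 × (34/3.4)^(2/5) = 1017 K.

T₂ ≈ 1020 K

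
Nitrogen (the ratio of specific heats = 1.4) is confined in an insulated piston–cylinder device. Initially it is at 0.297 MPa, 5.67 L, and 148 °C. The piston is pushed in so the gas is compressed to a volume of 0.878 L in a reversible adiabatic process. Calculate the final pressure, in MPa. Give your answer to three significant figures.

P₂ ≈ 4.04 MPa

Adiabatic: P₁V₁^γ = P₂V₂^γ ⇒ P₂ = P₁ (V₁/V₂)^γ.
P₂ = 0.297 × (5.67/0.878)^(1.4) = 4.045 MPa.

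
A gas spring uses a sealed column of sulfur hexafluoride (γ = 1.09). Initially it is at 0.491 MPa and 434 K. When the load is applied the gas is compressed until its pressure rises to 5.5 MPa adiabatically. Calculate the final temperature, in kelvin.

Along an adiabat T P^((1−γ)/γ) is constant, so T₂ = T₁ (P₂/P₁)^((γ−1)/γ).
T₂ = 434 × (5.5/0.491)^(0.0826) = 529.8 K.

T₂ ≈ 530 K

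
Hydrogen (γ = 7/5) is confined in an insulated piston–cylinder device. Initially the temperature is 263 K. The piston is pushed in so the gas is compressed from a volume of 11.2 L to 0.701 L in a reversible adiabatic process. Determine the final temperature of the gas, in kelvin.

T₂ ≈ 797 K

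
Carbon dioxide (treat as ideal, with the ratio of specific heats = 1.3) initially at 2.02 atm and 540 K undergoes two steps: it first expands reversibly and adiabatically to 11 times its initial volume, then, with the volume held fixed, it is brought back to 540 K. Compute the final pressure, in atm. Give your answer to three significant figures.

P₃ ≈ 0.184 atm

Adiabatic step (PV^γ = const): P₂ = 2.02×(1/11)^(1.3) = 0.08944 atm; T₂ = 540×(1/11)^(0.3) = 263 K.
Isochoric: P₃ = P₂(T₃/T₂) = 0.08944 × (540/263) = 0.1836 atm.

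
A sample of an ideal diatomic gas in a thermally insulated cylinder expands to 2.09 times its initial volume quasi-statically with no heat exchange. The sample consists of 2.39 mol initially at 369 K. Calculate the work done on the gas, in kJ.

For a reversible adiabat TV^(γ−1) is constant, so T₂ = T₁ (V₁/V₂)^(γ−1).
γ = 7/5 for a diatomic ideal gas, so γ−1 = 2/5.
T₂ = 369 × (1/2.09)^(2/5) = 274.8 K.
Q = 0, so ΔU = W_on_gas = nCᵥΔT with Cᵥ = R/(γ−1) = 20.79 J/(mol·K).
ΔU = 2.39 × 20.79 × (274.8 − 369) = -4681 J.

W ≈ -4.68 kJ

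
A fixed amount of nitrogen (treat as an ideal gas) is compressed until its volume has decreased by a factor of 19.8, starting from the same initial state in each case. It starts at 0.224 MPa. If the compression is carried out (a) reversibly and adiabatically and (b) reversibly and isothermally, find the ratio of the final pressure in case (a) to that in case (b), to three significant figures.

For a diatomic ideal gas γ = 7/5.
Isothermal: P_b = P₁(V₁/V₂) = 0.224×19.8.
Adiabatic: P_a = P₁(V₁/V₂)^γ = 0.224×19.8^(7/5).
P_a/P_b = (V₁/V₂)^(γ−1) = 19.8^(2/5) = 3.301.

P_adiabatic / P_isothermal ≈ 3.30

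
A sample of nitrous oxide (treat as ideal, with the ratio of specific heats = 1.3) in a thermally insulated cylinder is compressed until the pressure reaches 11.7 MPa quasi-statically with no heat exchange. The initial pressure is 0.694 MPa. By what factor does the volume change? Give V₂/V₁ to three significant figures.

From PV^γ = const, V₂/V₁ = (P₁/P₂)^(1/γ).
V₂/V₁ = (0.694/11.7)^(0.769) = 0.1138.

V₂/V₁ ≈ 0.114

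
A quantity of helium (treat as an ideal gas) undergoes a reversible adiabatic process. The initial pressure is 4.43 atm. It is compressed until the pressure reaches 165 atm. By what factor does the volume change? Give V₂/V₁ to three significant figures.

V₂/V₁ ≈ 0.114

From PV^γ = const, V₂/V₁ = (P₁/P₂)^(1/γ).
For a monatomic ideal gas γ = 5/3.
V₂/V₁ = (4.43/165)^(3/5) = 0.1141.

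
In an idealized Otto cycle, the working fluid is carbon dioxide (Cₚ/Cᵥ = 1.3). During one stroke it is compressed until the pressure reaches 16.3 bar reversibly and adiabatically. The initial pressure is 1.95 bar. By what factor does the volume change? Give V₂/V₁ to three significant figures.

From PV^γ = const, V₂/V₁ = (P₁/P₂)^(1/γ).
V₂/V₁ = (1.95/16.3)^(0.769) = 0.1953.

V₂/V₁ ≈ 0.195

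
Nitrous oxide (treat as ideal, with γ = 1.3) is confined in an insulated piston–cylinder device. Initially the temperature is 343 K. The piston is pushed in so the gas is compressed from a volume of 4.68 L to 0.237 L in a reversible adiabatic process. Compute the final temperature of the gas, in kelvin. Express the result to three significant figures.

Adiabatic: T₁V₁^(γ−1) = T₂V₂^(γ−1) ⇒ T₂ = T₁ (V₁/V₂)^(γ−1).
T₂ = 343 × (4.68/0.237)^(0.3) = 839.4 K.

T₂ ≈ 839 K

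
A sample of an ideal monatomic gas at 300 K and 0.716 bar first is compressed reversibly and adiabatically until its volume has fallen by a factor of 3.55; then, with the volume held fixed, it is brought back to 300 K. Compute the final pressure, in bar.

For a monatomic ideal gas γ = 5/3.
Adiabatic step (PV^γ = const): P₂ = 0.716×3.55^(5/3) = 5.915 bar; T₂ = 300×3.55^(2/3) = 698.1 K.
Isochoric: P₃ = P₂(T₃/T₂) = 5.915 × (300/698.1) = 2.542 bar.

P₃ ≈ 2.54 bar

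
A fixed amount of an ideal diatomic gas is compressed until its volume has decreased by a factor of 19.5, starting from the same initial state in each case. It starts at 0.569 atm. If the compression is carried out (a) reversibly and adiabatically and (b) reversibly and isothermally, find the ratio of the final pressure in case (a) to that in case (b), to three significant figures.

For a diatomic ideal gas γ = 7/5.
Isothermal: P_b = P₁(V₁/V₂) = 0.569×19.5.
Adiabatic: P_a = P₁(V₁/V₂)^γ = 0.569×19.5^(7/5).
P_a/P_b = (V₁/V₂)^(γ−1) = 19.5^(2/5) = 3.281.

P_adiabatic / P_isothermal ≈ 3.28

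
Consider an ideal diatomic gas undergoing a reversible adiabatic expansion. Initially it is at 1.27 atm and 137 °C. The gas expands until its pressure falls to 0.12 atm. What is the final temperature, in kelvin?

Along an adiabat T P^((1−γ)/γ) is constant, so T₂ = T₁ (P₂/P₁)^((γ−1)/γ).
For a diatomic ideal gas γ = 7/5, so (γ−1)/γ = 2/7.
T₁ = 137 °C = 410.1 K.
T₂ = 410.1 × (0.12/1.27)^(2/7) = 209 K.

T₂ ≈ 209 K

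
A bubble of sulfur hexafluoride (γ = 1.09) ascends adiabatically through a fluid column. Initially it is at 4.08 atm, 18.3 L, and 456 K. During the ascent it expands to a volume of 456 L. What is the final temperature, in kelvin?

T₂ ≈ 341 K

For a reversible adiabat TV^(γ−1) is constant, so T₂ = T₁ (V₁/V₂)^(γ−1).
T₂ = 456 × (18.3/456)^(0.09) = 341.4 K.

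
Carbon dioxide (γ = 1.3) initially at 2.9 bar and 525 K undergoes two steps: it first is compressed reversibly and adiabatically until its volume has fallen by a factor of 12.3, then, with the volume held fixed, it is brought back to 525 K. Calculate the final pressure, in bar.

Adiabatic step (PV^γ = const): P₂ = 2.9×12.3^(1.3) = 75.73 bar; T₂ = 525×12.3^(0.3) = 1115 K.
Isochoric: P₃ = P₂(T₃/T₂) = 75.73 × (525/1115) = 35.67 bar.

P₃ ≈ 35.7 bar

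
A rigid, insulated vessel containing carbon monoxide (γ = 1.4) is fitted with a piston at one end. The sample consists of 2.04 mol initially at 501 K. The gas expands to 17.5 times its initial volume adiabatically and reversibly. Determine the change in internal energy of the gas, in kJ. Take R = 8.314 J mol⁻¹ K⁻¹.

ΔU ≈ -14.5 kJ

For a reversible adiabat TV^(γ−1) is constant, so T₂ = T₁ (V₁/V₂)^(γ−1).
T₂ = 501 × (1/17.5)^(0.4) = 159.4 K.
Q = 0, so ΔU = W_on_gas = nCᵥΔT with Cᵥ = R/(γ−1) = 20.79 J/(mol·K).
ΔU = 2.04 × 20.79 × (159.4 − 501) = -14480 J.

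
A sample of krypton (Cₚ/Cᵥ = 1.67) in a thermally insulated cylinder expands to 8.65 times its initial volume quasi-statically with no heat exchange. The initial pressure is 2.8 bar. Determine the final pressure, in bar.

Adiabatic: P₁V₁^γ = P₂V₂^γ ⇒ P₂ = P₁ (V₁/V₂)^γ.
P₂ = 2.8 × (1/8.65)^(1.67) = 0.07627 bar.

P₂ ≈ 0.0763 bar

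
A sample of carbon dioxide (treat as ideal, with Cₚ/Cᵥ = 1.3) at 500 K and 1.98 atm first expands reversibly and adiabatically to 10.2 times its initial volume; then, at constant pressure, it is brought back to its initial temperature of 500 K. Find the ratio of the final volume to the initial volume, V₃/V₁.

V₃/V₁ ≈ 20.5

Adiabatic step: V₂/V₁ = 10.2; T₂ = T₁·(1/10.2)^(0.3) = 249.1 K.
Isobaric step: V₃/V₂ = T₃/T₂ = 500/249.1.
V₃/V₁ = (V₂/V₁)(V₃/V₂) = 10.2 × (500/249.1) = 20.47.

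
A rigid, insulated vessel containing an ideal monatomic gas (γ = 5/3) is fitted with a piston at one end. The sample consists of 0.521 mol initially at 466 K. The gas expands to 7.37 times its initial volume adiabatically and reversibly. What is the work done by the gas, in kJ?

Adiabatic: T₁V₁^(γ−1) = T₂V₂^(γ−1) ⇒ T₂ = T₁ (V₁/V₂)^(γ−1).
T₂ = 466 × (1/7.37)^(2/3) = 123 K.
Q = 0, so ΔU = W_on_gas = nCᵥΔT with Cᵥ = R/(γ−1) = 12.47 J/(mol·K).
ΔU = 0.521 × 12.47 × (123 − 466) = -2228 J.
Work done by the gas = −ΔU = 2228 J.

W ≈ 2.23 kJ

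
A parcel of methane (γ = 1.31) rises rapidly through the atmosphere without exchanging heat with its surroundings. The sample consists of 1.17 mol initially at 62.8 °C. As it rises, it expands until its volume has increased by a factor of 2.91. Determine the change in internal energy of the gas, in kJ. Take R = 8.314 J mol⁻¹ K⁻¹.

Adiabatic: T₁V₁^(γ−1) = T₂V₂^(γ−1) ⇒ T₂ = T₁ (V₁/V₂)^(γ−1).
T₁ = 62.8 °C = 335.9 K.
T₂ = 335.9 × (1/2.91)^(0.31) = 241.3 K.
Q = 0, so ΔU = W_on_gas = nCᵥΔT with Cᵥ = R/(γ−1) = 26.82 J/(mol·K).
ΔU = 1.17 × 26.82 × (241.3 − 335.9) = -2972 J.

ΔU ≈ -2.97 kJ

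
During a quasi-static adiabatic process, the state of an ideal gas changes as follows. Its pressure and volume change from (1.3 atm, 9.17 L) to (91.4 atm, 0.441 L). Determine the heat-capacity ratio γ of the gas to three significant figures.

γ ≈ 1.40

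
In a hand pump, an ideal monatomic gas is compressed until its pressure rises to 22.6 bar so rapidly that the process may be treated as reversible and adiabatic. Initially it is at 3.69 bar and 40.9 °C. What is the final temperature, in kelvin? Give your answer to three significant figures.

Adiabatic: T₂/T₁ = (P₂/P₁)^((γ−1)/γ).
For a monatomic ideal gas γ = 5/3, so (γ−1)/γ = 2/5.
T₁ = 40.9 °C = 314 K.
T₂ = 314 × (22.6/3.69)^(2/5) = 648.4 K.

T₂ ≈ 648 K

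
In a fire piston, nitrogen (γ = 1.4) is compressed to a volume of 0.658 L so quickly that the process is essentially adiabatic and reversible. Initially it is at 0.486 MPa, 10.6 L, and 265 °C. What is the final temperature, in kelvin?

T₂ ≈ 1640 K

Adiabatic: T₁V₁^(γ−1) = T₂V₂^(γ−1) ⇒ T₂ = T₁ (V₁/V₂)^(γ−1).
T₁ = 265 °C = 538.1 K.
T₂ = 538.1 × (10.6/0.658)^(0.4) = 1636 K.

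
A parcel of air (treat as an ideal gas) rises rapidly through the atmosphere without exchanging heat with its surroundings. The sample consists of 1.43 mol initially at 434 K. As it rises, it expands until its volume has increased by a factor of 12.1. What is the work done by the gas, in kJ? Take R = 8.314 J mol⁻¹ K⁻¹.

W ≈ 8.14 kJ

For a reversible adiabat TV^(γ−1) is constant, so T₂ = T₁ (V₁/V₂)^(γ−1).
γ = 7/5 for a diatomic ideal gas, so γ−1 = 2/5.
T₂ = 434 × (1/12.1)^(2/5) = 160.1 K.
Q = 0, so ΔU = W_on_gas = nCᵥΔT with Cᵥ = R/(γ−1) = 20.79 J/(mol·K).
ΔU = 1.43 × 20.79 × (160.1 − 434) = -8141 J.
Work done by the gas = −ΔU = 8141 J.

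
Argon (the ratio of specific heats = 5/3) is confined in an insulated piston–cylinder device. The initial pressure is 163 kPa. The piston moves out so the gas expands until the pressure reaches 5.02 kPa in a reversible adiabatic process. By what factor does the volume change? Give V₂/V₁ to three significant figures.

V₂/V₁ ≈ 8.07

From PV^γ = const, V₂/V₁ = (P₁/P₂)^(1/γ).
V₂/V₁ = (163/5.02)^(3/5) = 8.07.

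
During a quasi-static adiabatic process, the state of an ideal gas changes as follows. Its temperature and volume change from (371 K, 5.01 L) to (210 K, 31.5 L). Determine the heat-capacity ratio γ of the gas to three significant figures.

γ ≈ 1.31

TV^(γ−1) = const ⇒ γ − 1 = ln(T₂/T₁) / ln(V₁/V₂).
γ = 1 + ln(210/371) / ln(5.01/31.5) = 1.31.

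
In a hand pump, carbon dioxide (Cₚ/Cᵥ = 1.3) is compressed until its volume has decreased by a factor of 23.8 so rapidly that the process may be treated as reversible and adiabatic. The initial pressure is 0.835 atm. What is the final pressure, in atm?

Since PV^γ is constant along a reversible adiabat, P₂ = P₁ (V₁/V₂)^γ.
P₂ = 0.835 × 23.8^(1.3) = 51.43 atm.

P₂ ≈ 51.4 atm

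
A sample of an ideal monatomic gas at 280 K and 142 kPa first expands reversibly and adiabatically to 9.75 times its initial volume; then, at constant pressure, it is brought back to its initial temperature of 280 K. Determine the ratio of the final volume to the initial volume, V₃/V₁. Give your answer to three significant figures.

For a monatomic ideal gas γ = 5/3.
Adiabatic step: V₂/V₁ = 9.75; T₂ = T₁·(1/9.75)^(2/3) = 61.35 K.
Isobaric step: V₃/V₂ = T₃/T₂ = 280/61.35.
V₃/V₁ = (V₂/V₁)(V₃/V₂) = 9.75 × (280/61.35) = 44.5.

V₃/V₁ ≈ 44.5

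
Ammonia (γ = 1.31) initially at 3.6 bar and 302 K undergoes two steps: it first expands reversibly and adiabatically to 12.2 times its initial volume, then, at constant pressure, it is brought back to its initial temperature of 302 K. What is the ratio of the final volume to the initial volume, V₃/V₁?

Adiabatic step: V₂/V₁ = 12.2; T₂ = T₁·(1/12.2)^(0.31) = 139.1 K.
Isobaric step: V₃/V₂ = T₃/T₂ = 302/139.1.
V₃/V₁ = (V₂/V₁)(V₃/V₂) = 12.2 × (302/139.1) = 26.49.

V₃/V₁ ≈ 26.5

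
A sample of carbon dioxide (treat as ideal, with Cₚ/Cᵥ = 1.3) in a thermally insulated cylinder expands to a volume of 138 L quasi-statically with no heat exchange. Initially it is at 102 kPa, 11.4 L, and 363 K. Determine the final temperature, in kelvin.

Adiabatic: T₁V₁^(γ−1) = T₂V₂^(γ−1) ⇒ T₂ = T₁ (V₁/V₂)^(γ−1).
T₂ = 363 × (11.4/138)^(0.3) = 171.8 K.

T₂ ≈ 172 K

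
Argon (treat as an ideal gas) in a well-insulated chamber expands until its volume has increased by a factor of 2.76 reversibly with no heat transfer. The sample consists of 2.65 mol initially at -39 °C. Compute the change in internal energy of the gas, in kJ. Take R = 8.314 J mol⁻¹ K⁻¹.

Adiabatic: T₁V₁^(γ−1) = T₂V₂^(γ−1) ⇒ T₂ = T₁ (V₁/V₂)^(γ−1).
γ = 5/3 for a monatomic ideal gas, so γ−1 = 2/3.
T₁ = -39 °C = 234.1 K.
T₂ = 234.1 × (1/2.76)^(2/3) = 119 K.
Q = 0, so ΔU = W_on_gas = nCᵥΔT with Cᵥ = R/(γ−1) = 12.47 J/(mol·K).
ΔU = 2.65 × 12.47 × (119 − 234.1) = -3805 J.

ΔU ≈ -3.81 kJ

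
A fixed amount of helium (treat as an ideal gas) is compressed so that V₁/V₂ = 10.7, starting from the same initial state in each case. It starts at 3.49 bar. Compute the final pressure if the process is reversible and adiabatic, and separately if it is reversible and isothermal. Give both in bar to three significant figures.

adiabatic: 181 bar; isothermal: 37.3 bar

For a monatomic ideal gas γ = 5/3.
Isothermal: P₂ = P₁(V₁/V₂) = 3.49×10.7 = 37.34 bar.
Adiabatic: P₂ = P₁(V₁/V₂)^γ = 3.49×10.7^(5/3) = 181.3 bar.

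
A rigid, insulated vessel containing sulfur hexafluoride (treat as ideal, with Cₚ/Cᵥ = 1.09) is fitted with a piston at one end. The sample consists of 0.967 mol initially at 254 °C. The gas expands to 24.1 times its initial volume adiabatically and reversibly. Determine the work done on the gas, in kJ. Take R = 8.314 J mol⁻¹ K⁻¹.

Adiabatic: T₁V₁^(γ−1) = T₂V₂^(γ−1) ⇒ T₂ = T₁ (V₁/V₂)^(γ−1).
T₁ = 254 °C = 527.1 K.
T₂ = 527.1 × (1/24.1)^(0.09) = 395.9 K.
Q = 0, so ΔU = W_on_gas = nCᵥΔT with Cᵥ = R/(γ−1) = 92.38 J/(mol·K).
ΔU = 0.967 × 92.38 × (395.9 − 527.1) = -11730 J.

W ≈ -11.7 kJ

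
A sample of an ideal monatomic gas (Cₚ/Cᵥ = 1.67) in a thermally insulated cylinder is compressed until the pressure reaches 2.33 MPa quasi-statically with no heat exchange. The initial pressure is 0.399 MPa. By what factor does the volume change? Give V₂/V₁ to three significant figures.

V₂/V₁ ≈ 0.348

From PV^γ = const, V₂/V₁ = (P₁/P₂)^(1/γ).
V₂/V₁ = (0.399/2.33)^(0.599) = 0.3476.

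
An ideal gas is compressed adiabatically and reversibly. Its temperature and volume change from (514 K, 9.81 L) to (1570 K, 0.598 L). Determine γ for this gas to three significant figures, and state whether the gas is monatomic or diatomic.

γ ≈ 1.40; diatomic

TV^(γ−1) = const ⇒ γ − 1 = ln(T₂/T₁) / ln(V₁/V₂).
γ = 1 + ln(1570/514) / ln(9.81/0.598) = 1.399.
γ ≈ 1.40 is close to 7/5, so the gas is diatomic.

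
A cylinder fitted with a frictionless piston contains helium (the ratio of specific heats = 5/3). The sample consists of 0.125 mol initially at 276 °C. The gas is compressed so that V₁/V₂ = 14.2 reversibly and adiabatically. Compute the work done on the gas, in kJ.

W ≈ 4.16 kJ

For a reversible adiabat TV^(γ−1) is constant, so T₂ = T₁ (V₁/V₂)^(γ−1).
T₁ = 276 °C = 549.1 K.
T₂ = 549.1 × 14.2^(2/3) = 3220 K.
Q = 0, so ΔU = W_on_gas = nCᵥΔT with Cᵥ = R/(γ−1) = 12.47 J/(mol·K).
ΔU = 0.125 × 12.47 × (3220 − 549.1) = 4164 J.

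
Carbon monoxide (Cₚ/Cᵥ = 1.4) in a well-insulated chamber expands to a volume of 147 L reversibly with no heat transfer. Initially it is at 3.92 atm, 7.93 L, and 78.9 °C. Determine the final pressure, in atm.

P₂ ≈ 0.0658 atm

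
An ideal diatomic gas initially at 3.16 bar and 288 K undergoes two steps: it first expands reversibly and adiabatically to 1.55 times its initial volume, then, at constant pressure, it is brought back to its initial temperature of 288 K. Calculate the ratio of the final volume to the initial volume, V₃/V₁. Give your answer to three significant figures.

For a diatomic ideal gas γ = 7/5.
Adiabatic step: V₂/V₁ = 1.55; T₂ = T₁·(1/1.55)^(2/5) = 241.7 K.
Isobaric step: V₃/V₂ = T₃/T₂ = 288/241.7.
V₃/V₁ = (V₂/V₁)(V₃/V₂) = 1.55 × (288/241.7) = 1.847.

V₃/V₁ ≈ 1.85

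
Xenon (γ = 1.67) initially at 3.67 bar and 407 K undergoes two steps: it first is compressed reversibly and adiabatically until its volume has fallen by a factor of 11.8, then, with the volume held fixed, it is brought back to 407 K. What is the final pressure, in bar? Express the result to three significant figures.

Adiabatic step (PV^γ = const): P₂ = 3.67×11.8^(1.67) = 226.3 bar; T₂ = 407×11.8^(0.67) = 2127 K.
Isochoric: P₃ = P₂(T₃/T₂) = 226.3 × (407/2127) = 43.31 bar.

P₃ ≈ 43.3 bar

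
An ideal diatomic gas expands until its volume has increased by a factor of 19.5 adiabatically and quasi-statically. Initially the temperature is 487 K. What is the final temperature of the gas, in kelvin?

Adiabatic: T₁V₁^(γ−1) = T₂V₂^(γ−1) ⇒ T₂ = T₁ (V₁/V₂)^(γ−1).
For a diatomic ideal gas γ = 7/5, so γ−1 = 2/5.
T₂ = 487 × (1/19.5)^(2/5) = 148.4 K.

T₂ ≈ 148 K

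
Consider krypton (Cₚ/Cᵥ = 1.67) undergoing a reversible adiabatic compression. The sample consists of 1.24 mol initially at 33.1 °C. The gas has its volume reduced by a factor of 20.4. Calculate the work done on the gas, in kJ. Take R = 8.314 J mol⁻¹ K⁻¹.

Adiabatic: T₁V₁^(γ−1) = T₂V₂^(γ−1) ⇒ T₂ = T₁ (V₁/V₂)^(γ−1).
T₁ = 33.1 °C = 306.2 K.
T₂ = 306.2 × 20.4^(0.67) = 2310 K.
Q = 0, so ΔU = W_on_gas = nCᵥΔT with Cᵥ = R/(γ−1) = 12.41 J/(mol·K).
ΔU = 1.24 × 12.41 × (2310 − 306.2) = 30830 J.

W ≈ 30.8 kJ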